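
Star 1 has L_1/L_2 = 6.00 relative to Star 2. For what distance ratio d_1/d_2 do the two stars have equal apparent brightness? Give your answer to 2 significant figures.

2.4

Equal flux requires L_1/d_1² = L_2/d_2², so d_1/d_2 = √(L_1/L_2)
= √(6.00) = 2.449.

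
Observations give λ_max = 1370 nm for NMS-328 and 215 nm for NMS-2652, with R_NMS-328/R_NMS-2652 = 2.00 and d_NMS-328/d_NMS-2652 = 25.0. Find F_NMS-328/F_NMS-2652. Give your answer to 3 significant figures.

3.88×10^-6

Wien's law: T_NMS-328/T_NMS-2652 = λ_NMS-2652/λ_NMS-328 = 215/1370 = 0.1569.
L_NMS-328/L_NMS-2652 = (R_NMS-328/R_NMS-2652)²(T_NMS-328/T_NMS-2652)⁴ = (2.00)²(0.1569)⁴ = 0.002426.
F_NMS-328/F_NMS-2652 = (L_NMS-328/L_NMS-2652)/(d_NMS-328/d_NMS-2652)² = 0.002426/(25.0)² = 3.882×10^-6.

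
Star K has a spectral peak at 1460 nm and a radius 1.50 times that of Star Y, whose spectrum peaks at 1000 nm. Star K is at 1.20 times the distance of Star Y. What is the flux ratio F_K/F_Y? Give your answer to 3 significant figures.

Wien's law: T_K/T_Y = λ_Y/λ_K = 1000/1460 = 0.6849.
L_K/L_Y = (R_K/R_Y)²(T_K/T_Y)⁴ = (1.50)²(0.6849)⁴ = 0.4952.
F_K/F_Y = (L_K/L_Y)/(d_K/d_Y)² = 0.4952/(1.20)² = 0.3439.

0.344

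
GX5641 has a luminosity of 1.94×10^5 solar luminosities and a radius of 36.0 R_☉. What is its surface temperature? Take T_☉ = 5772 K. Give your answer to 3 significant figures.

2.02×10^4 K

T/T_☉ = (L/L_☉)^(1/4) / (R/R_☉)^(1/2)
T = 5772 × (1.94×10^5)^(1/4) / √(36.0) = 5772 × 20.99 / 6.000 = 2.019×10^4 K.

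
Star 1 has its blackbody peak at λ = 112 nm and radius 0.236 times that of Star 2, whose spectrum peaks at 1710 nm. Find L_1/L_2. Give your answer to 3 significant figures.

3.03×10^3

Wien's law gives T ∝ 1/λ_max, so T_1/T_2 = λ_2/λ_1 = 1710/112 = 15.27.
Then L ∝ R²T⁴ gives L_1/L_2 = (0.236)² × (15.27)⁴ = 0.05570 × 5.434×10^4 = 3026.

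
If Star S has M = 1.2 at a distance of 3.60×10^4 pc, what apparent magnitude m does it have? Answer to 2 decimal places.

m = M + 5 log₁₀(d/10 pc) = 1.2 + 5 log₁₀(3.60×10^4/10)
  = 1.2 + 5 × 3.556 = 1.2 + 17.78 = 18.98.

18.98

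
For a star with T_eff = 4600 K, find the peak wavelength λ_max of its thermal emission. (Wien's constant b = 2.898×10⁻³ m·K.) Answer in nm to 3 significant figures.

λ_max = b/T = 2.898×10⁻³ / 4600 = 6.30×10^-7 m = 630.0 nm.

630 nm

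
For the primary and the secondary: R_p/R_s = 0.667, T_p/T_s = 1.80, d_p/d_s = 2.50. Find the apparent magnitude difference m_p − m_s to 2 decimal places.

0.32

L_p/L_s = (0.667)²(1.80)⁴ = 4.670.
F_p/F_s = (L_p/L_s)/(d_p/d_s)² = 4.670/6.250 = 0.7472.
m_p − m_s = −2.5 log₁₀(0.7472) = 0.32.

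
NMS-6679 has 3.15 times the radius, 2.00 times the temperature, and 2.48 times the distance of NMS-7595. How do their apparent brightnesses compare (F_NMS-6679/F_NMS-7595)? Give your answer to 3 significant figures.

25.8

L_NMS-6679/L_NMS-7595 = (R_NMS-6679/R_NMS-7595)²(T_NMS-6679/T_NMS-7595)⁴ = (3.15)² × (2.00)⁴ = 158.8.
F_NMS-6679/F_NMS-7595 = (L_NMS-6679/L_NMS-7595)/(d_NMS-6679/d_NMS-7595)² = 158.8 / (2.48)² = 25.81.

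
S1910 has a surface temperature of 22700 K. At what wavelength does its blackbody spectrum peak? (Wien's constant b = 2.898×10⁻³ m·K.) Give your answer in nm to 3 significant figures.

λ_max = b/T = 2.898×10⁻³ / 22700 = 1.28×10^-7 m = 127.7 nm.

128 nm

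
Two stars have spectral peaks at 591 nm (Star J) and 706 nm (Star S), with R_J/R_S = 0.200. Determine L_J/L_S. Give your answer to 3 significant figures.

Wien's law gives T ∝ 1/λ_max, so T_J/T_S = λ_S/λ_J = 706/591 = 1.195.
Then L ∝ R²T⁴ gives L_J/L_S = (0.200)² × (1.195)⁴ = 0.04000 × 2.036 = 0.08146.

0.0815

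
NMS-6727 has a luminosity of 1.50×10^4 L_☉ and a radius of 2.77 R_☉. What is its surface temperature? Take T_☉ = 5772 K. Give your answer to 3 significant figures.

3.84×10^4 K

T/T_☉ = (L/L_☉)^(1/4) / (R/R_☉)^(1/2)
T = 5772 × (1.50×10^4)^(1/4) / √(2.77) = 5772 × 11.07 / 1.664 = 3.838×10^4 K.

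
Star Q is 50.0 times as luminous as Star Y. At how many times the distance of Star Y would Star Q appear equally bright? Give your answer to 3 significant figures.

7.07

Equal flux requires L_Q/d_Q² = L_Y/d_Y², so d_Q/d_Y = √(L_Q/L_Y)
= √(50.0) = 7.071.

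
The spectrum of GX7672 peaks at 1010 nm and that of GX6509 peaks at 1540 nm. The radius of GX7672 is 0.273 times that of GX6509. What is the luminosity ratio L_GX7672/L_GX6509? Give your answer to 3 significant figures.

Wien's law gives T ∝ 1/λ_max, so T_GX7672/T_GX6509 = λ_GX6509/λ_GX7672 = 1540/1010 = 1.525.
Then L ∝ R²T⁴ gives L_GX7672/L_GX6509 = (0.273)² × (1.525)⁴ = 0.07453 × 5.405 = 0.4028.

0.403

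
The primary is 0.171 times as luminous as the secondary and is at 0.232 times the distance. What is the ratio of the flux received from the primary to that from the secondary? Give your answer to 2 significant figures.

3.2

F = L/(4πd²), so F_p/F_s = (L_p/L_s) / (d_p/d_s)²
= 0.171 / (0.232)² = 0.171 / 0.05382 = 3.177.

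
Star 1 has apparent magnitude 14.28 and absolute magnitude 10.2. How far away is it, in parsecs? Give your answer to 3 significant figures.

m − M = 5 log₁₀(d/10 pc)
14.28 − (10.2) = 4.08 = 5 log₁₀(d/10)
d = 10 × 10^(4.08/5) = 10 × 10^0.816 = 65.46 pc.

65.5 pc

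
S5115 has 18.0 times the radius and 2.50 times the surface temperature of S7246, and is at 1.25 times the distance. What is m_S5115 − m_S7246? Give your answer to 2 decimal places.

L_S5115/L_S7246 = (18.0)²(2.50)⁴ = 1.266×10^4.
F_S5115/F_S7246 = (L_S5115/L_S7246)/(d_S5115/d_S7246)² = 1.266×10^4/1.562 = 8100.
m_S5115 − m_S7246 = −2.5 log₁₀(8100) = -9.77.

-9.77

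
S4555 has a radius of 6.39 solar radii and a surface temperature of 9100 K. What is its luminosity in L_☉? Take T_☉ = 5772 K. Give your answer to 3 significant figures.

L/L_☉ = (R/R_☉)² (T/T_☉)⁴ = (6.39)² × (9100/5772)⁴
       = 40.83 × (1.577)⁴ = 40.83 × 6.178 = 252.3.

252 L_☉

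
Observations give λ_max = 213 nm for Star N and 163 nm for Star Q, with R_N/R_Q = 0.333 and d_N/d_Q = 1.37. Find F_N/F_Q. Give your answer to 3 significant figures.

Wien's law: T_N/T_Q = λ_Q/λ_N = 163/213 = 0.7653.
L_N/L_Q = (R_N/R_Q)²(T_N/T_Q)⁴ = (0.333)²(0.7653)⁴ = 0.03803.
F_N/F_Q = (L_N/L_Q)/(d_N/d_Q)² = 0.03803/(1.37)² = 0.02026.

0.0203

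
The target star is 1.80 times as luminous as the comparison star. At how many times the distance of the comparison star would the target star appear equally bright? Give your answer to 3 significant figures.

1.34

Equal flux requires L_t/d_t² = L_c/d_c², so d_t/d_c = √(L_t/L_c)
= √(1.80) = 1.342.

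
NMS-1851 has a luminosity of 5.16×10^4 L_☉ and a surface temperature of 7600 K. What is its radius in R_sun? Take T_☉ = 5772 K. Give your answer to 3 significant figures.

131 R_sun

R/R_☉ = √(L/L_☉) / (T/T_☉)² = √(5.16×10^4) / (1.317)²
       = 227.2 / 1.734 = 131.0.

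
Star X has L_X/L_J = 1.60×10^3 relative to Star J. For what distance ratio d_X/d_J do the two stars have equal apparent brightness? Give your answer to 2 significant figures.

Equal flux requires L_X/d_X² = L_J/d_J², so d_X/d_J = √(L_X/L_J)
= √(1.60×10^3) = 40.00.

40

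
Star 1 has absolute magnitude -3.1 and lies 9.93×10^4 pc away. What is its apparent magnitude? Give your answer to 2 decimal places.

m = M + 5 log₁₀(d/10 pc) = -3.1 + 5 log₁₀(9.93×10^4/10)
  = -3.1 + 5 × 3.997 = -3.1 + 19.98 = 16.88.

16.88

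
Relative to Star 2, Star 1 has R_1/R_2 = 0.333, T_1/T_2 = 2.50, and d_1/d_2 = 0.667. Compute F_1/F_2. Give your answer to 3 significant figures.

9.74

L_1/L_2 = (R_1/R_2)²(T_1/T_2)⁴ = (0.333)² × (2.50)⁴ = 4.332.
F_1/F_2 = (L_1/L_2)/(d_1/d_2)² = 4.332 / (0.667)² = 9.736.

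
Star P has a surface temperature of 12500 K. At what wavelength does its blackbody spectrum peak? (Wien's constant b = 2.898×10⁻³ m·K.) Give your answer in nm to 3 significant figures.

232 nm

λ_max = b/T = 2.898×10⁻³ / 12500 = 2.32×10^-7 m = 231.8 nm.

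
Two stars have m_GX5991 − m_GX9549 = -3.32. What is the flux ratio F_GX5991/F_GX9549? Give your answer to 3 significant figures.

F_GX5991/F_GX9549 = 10^(−(m_GX5991 − m_GX9549)/2.5) = 10^(3.32/2.5) = 10^1.328 = 21.28.

21.3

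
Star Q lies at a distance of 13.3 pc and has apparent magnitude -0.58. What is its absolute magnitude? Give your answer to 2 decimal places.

-1.20

M = m − 5 log₁₀(d/10 pc) = -0.58 − 5 log₁₀(13.3/10)
  = -0.58 − 5 × 0.124 = -0.58 − 0.62 = -1.20.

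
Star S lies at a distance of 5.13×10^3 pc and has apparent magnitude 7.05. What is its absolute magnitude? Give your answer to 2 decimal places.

-6.50

M = m − 5 log₁₀(d/10 pc) = 7.05 − 5 log₁₀(5.13×10^3/10)
  = 7.05 − 5 × 2.710 = 7.05 − 13.55 = -6.50.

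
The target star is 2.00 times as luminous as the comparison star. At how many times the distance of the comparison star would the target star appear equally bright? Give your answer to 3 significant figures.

1.41

Equal flux requires L_t/d_t² = L_c/d_c², so d_t/d_c = √(L_t/L_c)
= √(2.00) = 1.414.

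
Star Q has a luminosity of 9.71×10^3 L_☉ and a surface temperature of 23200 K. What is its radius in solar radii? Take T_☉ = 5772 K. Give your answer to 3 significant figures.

R/R_☉ = √(L/L_☉) / (T/T_☉)² = √(9.71×10^3) / (4.019)²
       = 98.54 / 16.16 = 6.099.

6.10 solar radii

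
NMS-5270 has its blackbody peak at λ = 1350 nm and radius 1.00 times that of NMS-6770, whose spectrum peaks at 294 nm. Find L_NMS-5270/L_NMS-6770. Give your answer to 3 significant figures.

Wien's law gives T ∝ 1/λ_max, so T_NMS-5270/T_NMS-6770 = λ_NMS-6770/λ_NMS-5270 = 294/1350 = 0.2178.
Then L ∝ R²T⁴ gives L_NMS-5270/L_NMS-6770 = (1.00)² × (0.2178)⁴ = 1.000 × 0.002249 = 0.002249.

0.00225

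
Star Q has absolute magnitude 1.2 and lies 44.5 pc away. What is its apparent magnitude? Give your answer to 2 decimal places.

m = M + 5 log₁₀(d/10 pc) = 1.2 + 5 log₁₀(44.5/10)
  = 1.2 + 5 × 0.648 = 1.2 + 3.24 = 4.44.

4.44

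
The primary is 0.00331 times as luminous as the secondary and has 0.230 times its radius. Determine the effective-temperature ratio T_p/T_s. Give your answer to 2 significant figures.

0.50

L ∝ R²T⁴ gives T ∝ (L/R²)^(1/4), so
T_p/T_s = (0.00331 / 0.230²)^(1/4) = (0.06257)^(1/4) = 0.5001.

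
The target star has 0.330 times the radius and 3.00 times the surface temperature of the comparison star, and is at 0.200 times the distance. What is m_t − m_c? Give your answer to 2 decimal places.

L_t/L_c = (0.330)²(3.00)⁴ = 8.821.
F_t/F_c = (L_t/L_c)/(d_t/d_c)² = 8.821/0.04000 = 220.5.
m_t − m_c = −2.5 log₁₀(220.5) = -5.86.

-5.86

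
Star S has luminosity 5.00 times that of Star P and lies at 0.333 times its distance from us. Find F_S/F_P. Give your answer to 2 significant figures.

F = L/(4πd²), so F_S/F_P = (L_S/L_P) / (d_S/d_P)²
= 5.00 / (0.333)² = 5.00 / 0.1109 = 45.09.

45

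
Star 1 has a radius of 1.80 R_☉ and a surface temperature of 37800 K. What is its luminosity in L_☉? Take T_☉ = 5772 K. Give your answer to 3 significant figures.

L/L_☉ = (R/R_☉)² (T/T_☉)⁴ = (1.80)² × (37800/5772)⁴
       = 3.240 × (6.549)⁴ = 3.240 × 1839 = 5959.

5.96×10^3 L_☉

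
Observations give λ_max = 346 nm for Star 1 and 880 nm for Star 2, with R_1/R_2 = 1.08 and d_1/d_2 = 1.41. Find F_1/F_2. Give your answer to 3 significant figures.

Wien's law: T_1/T_2 = λ_2/λ_1 = 880/346 = 2.543.
L_1/L_2 = (R_1/R_2)²(T_1/T_2)⁴ = (1.08)²(2.543)⁴ = 48.81.
F_1/F_2 = (L_1/L_2)/(d_1/d_2)² = 48.81/(1.41)² = 24.55.

24.5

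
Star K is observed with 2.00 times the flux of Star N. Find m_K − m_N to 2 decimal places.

-0.75

m_K − m_N = −2.5 log₁₀(F_K/F_N) = −2.5 log₁₀(2.00) = −2.5 × (0.301) = -0.753.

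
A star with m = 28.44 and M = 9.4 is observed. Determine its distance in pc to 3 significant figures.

6.43×10^4 pc

m − M = 5 log₁₀(d/10 pc)
28.44 − (9.4) = 19.04 = 5 log₁₀(d/10)
d = 10 × 10^(19.04/5) = 10 × 10^3.808 = 6.427×10^4 pc.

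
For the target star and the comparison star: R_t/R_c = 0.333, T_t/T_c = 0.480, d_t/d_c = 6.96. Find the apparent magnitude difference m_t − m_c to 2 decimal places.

9.79

L_t/L_c = (0.333)²(0.480)⁴ = 0.005886.
F_t/F_c = (L_t/L_c)/(d_t/d_c)² = 0.005886/48.44 = 1.215×10^-4.
m_t − m_c = −2.5 log₁₀(1.215×10^-4) = 9.79.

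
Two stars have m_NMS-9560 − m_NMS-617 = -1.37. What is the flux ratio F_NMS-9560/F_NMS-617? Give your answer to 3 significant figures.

3.53

F_NMS-9560/F_NMS-617 = 10^(−(m_NMS-9560 − m_NMS-617)/2.5) = 10^(1.37/2.5) = 10^0.548 = 3.532.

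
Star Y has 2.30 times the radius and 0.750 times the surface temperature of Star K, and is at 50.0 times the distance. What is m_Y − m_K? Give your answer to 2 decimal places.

7.94

L_Y/L_K = (2.30)²(0.750)⁴ = 1.674.
F_Y/F_K = (L_Y/L_K)/(d_Y/d_K)² = 1.674/2500 = 6.695×10^-4.
m_Y − m_K = −2.5 log₁₀(6.695×10^-4) = 7.94.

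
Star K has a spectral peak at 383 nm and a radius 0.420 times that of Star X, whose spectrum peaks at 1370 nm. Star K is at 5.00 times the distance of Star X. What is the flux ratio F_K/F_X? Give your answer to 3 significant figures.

1.16

Wien's law: T_K/T_X = λ_X/λ_K = 1370/383 = 3.577.
L_K/L_X = (R_K/R_X)²(T_K/T_X)⁴ = (0.420)²(3.577)⁴ = 28.88.
F_K/F_X = (L_K/L_X)/(d_K/d_X)² = 28.88/(5.00)² = 1.155.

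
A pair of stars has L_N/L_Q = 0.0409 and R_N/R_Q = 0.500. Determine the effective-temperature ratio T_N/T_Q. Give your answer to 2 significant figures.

L ∝ R²T⁴ gives T ∝ (L/R²)^(1/4), so
T_N/T_Q = (0.0409 / 0.500²)^(1/4) = (0.1636)^(1/4) = 0.6360.

0.64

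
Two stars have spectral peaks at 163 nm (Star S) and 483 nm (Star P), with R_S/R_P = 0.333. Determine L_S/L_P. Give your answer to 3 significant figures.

8.55

Wien's law gives T ∝ 1/λ_max, so T_S/T_P = λ_P/λ_S = 483/163 = 2.963.
Then L ∝ R²T⁴ gives L_S/L_P = (0.333)² × (2.963)⁴ = 0.1109 × 77.10 = 8.549.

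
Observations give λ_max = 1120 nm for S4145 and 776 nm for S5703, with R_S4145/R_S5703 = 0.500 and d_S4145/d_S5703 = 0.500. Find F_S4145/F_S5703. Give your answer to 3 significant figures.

0.230

Wien's law: T_S4145/T_S5703 = λ_S5703/λ_S4145 = 776/1120 = 0.6929.
L_S4145/L_S5703 = (R_S4145/R_S5703)²(T_S4145/T_S5703)⁴ = (0.500)²(0.6929)⁴ = 0.05761.
F_S4145/F_S5703 = (L_S4145/L_S5703)/(d_S4145/d_S5703)² = 0.05761/(0.500)² = 0.2304.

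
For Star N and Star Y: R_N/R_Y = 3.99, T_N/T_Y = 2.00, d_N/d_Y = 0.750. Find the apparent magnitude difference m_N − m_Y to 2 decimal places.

-6.64

L_N/L_Y = (3.99)²(2.00)⁴ = 254.7.
F_N/F_Y = (L_N/L_Y)/(d_N/d_Y)² = 254.7/0.5625 = 452.8.
m_N − m_Y = −2.5 log₁₀(452.8) = -6.64.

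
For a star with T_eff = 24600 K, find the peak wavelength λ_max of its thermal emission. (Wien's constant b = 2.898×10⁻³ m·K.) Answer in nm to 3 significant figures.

118 nm

λ_max = b/T = 2.898×10⁻³ / 24600 = 1.18×10^-7 m = 117.8 nm.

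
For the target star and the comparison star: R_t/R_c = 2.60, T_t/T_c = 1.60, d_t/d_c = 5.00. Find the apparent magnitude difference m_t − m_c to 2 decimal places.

L_t/L_c = (2.60)²(1.60)⁴ = 44.30.
F_t/F_c = (L_t/L_c)/(d_t/d_c)² = 44.30/25.00 = 1.772.
m_t − m_c = −2.5 log₁₀(1.772) = -0.62.

-0.62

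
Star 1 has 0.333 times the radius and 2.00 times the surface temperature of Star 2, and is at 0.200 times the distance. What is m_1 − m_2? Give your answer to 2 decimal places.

-4.12

L_1/L_2 = (0.333)²(2.00)⁴ = 1.774.
F_1/F_2 = (L_1/L_2)/(d_1/d_2)² = 1.774/0.04000 = 44.36.
m_1 − m_2 = −2.5 log₁₀(44.36) = -4.12.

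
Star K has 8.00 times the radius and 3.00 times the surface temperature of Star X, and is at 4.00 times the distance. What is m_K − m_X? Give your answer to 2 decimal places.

L_K/L_X = (8.00)²(3.00)⁴ = 5184.
F_K/F_X = (L_K/L_X)/(d_K/d_X)² = 5184/16.00 = 324.0.
m_K − m_X = −2.5 log₁₀(324.0) = -6.28.

-6.28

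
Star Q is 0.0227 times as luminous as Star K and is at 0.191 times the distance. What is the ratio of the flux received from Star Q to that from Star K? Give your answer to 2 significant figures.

F = L/(4πd²), so F_Q/F_K = (L_Q/L_K) / (d_Q/d_K)²
= 0.0227 / (0.191)² = 0.0227 / 0.03648 = 0.6222.

0.62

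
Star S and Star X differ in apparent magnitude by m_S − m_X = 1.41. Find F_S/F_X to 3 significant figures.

F_S/F_X = 10^(−(m_S − m_X)/2.5) = 10^(-1.41/2.5) = 10^-0.564 = 0.2729.

0.273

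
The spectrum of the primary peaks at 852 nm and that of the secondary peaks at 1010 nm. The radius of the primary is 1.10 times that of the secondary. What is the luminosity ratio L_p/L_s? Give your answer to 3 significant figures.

2.39

Wien's law gives T ∝ 1/λ_max, so T_p/T_s = λ_s/λ_p = 1010/852 = 1.185.
Then L ∝ R²T⁴ gives L_p/L_s = (1.10)² × (1.185)⁴ = 1.210 × 1.975 = 2.390.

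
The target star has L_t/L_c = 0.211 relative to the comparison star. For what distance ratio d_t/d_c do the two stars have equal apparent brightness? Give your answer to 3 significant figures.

0.459

Equal flux requires L_t/d_t² = L_c/d_c², so d_t/d_c = √(L_t/L_c)
= √(0.211) = 0.4593.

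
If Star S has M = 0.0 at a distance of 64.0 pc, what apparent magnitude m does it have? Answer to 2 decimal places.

m = M + 5 log₁₀(d/10 pc) = 0.0 + 5 log₁₀(64.0/10)
  = 0.0 + 5 × 0.806 = 0.0 + 4.03 = 4.03.

4.03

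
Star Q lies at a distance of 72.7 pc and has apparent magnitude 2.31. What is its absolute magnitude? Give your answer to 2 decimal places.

M = m − 5 log₁₀(d/10 pc) = 2.31 − 5 log₁₀(72.7/10)
  = 2.31 − 5 × 0.862 = 2.31 − 4.31 = -2.00.

-2.00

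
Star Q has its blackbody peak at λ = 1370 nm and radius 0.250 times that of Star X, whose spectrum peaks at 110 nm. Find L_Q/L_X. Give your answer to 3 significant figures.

Wien's law gives T ∝ 1/λ_max, so T_Q/T_X = λ_X/λ_Q = 110/1370 = 0.08029.
Then L ∝ R²T⁴ gives L_Q/L_X = (0.250)² × (0.08029)⁴ = 0.06250 × 4.156×10^-5 = 2.598×10^-6.

2.60×10^-6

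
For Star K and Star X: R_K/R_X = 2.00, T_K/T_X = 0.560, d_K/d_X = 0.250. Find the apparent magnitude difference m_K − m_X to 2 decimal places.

-2.00

L_K/L_X = (2.00)²(0.560)⁴ = 0.3934.
F_K/F_X = (L_K/L_X)/(d_K/d_X)² = 0.3934/0.06250 = 6.294.
m_K − m_X = −2.5 log₁₀(6.294) = -2.00.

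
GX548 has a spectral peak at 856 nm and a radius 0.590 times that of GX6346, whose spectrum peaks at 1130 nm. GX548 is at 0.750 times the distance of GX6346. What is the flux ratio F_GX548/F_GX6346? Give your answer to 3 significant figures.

Wien's law: T_GX548/T_GX6346 = λ_GX6346/λ_GX548 = 1130/856 = 1.320.
L_GX548/L_GX6346 = (R_GX548/R_GX6346)²(T_GX548/T_GX6346)⁴ = (0.590)²(1.320)⁴ = 1.057.
F_GX548/F_GX6346 = (L_GX548/L_GX6346)/(d_GX548/d_GX6346)² = 1.057/(0.750)² = 1.879.

1.88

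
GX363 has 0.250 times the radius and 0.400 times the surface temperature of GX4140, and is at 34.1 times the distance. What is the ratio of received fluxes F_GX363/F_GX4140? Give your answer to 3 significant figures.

L_GX363/L_GX4140 = (R_GX363/R_GX4140)²(T_GX363/T_GX4140)⁴ = (0.250)² × (0.400)⁴ = 0.001600.
F_GX363/F_GX4140 = (L_GX363/L_GX4140)/(d_GX363/d_GX4140)² = 0.001600 / (34.1)² = 1.376×10^-6.

1.38×10^-6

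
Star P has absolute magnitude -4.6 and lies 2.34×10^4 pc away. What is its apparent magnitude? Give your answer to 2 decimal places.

12.25

m = M + 5 log₁₀(d/10 pc) = -4.6 + 5 log₁₀(2.34×10^4/10)
  = -4.6 + 5 × 3.369 = -4.6 + 16.85 = 12.25.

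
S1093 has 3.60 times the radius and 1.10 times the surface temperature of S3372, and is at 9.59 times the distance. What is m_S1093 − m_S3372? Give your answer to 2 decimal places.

1.71

L_S1093/L_S3372 = (3.60)²(1.10)⁴ = 18.97.
F_S1093/F_S3372 = (L_S1093/L_S3372)/(d_S1093/d_S3372)² = 18.97/91.97 = 0.2063.
m_S1093 − m_S3372 = −2.5 log₁₀(0.2063) = 1.71.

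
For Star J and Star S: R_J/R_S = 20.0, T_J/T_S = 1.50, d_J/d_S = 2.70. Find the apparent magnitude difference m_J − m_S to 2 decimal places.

L_J/L_S = (20.0)²(1.50)⁴ = 2025.
F_J/F_S = (L_J/L_S)/(d_J/d_S)² = 2025/7.290 = 277.8.
m_J − m_S = −2.5 log₁₀(277.8) = -6.11.

-6.11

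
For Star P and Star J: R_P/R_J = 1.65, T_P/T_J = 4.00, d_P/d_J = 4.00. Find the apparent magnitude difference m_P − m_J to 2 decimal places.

-4.10

L_P/L_J = (1.65)²(4.00)⁴ = 697.0.
F_P/F_J = (L_P/L_J)/(d_P/d_J)² = 697.0/16.00 = 43.56.
m_P − m_J = −2.5 log₁₀(43.56) = -4.10.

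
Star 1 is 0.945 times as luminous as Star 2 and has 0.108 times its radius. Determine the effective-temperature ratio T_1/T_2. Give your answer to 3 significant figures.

L ∝ R²T⁴ gives T ∝ (L/R²)^(1/4), so
T_1/T_2 = (0.945 / 0.108²)^(1/4) = (81.02)^(1/4) = 3.000.

3.00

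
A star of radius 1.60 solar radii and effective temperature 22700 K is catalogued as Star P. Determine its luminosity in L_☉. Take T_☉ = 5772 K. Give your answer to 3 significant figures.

612 L_☉

L/L_☉ = (R/R_☉)² (T/T_☉)⁴ = (1.60)² × (22700/5772)⁴
       = 2.560 × (3.933)⁴ = 2.560 × 239.2 = 612.4.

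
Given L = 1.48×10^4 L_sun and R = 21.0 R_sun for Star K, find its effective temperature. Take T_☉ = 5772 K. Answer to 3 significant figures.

1.39×10^4 K

T/T_☉ = (L/L_☉)^(1/4) / (R/R_☉)^(1/2)
T = 5772 × (1.48×10^4)^(1/4) / √(21.0) = 5772 × 11.03 / 4.583 = 1.389×10^4 K.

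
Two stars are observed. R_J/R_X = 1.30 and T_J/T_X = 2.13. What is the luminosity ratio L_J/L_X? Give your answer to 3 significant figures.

34.8

From the Stefan–Boltzmann law, L ∝ R²T⁴, so
L_J/L_X = (R_J/R_X)² (T_J/T_X)⁴ = (1.30)² × (2.13)⁴ = 1.690 × 20.58 = 34.79.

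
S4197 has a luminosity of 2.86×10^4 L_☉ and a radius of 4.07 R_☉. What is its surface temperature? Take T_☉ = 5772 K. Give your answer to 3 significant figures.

T/T_☉ = (L/L_☉)^(1/4) / (R/R_☉)^(1/2)
T = 5772 × (2.86×10^4)^(1/4) / √(4.07) = 5772 × 13.00 / 2.017 = 3.721×10^4 K.

3.72×10^4 K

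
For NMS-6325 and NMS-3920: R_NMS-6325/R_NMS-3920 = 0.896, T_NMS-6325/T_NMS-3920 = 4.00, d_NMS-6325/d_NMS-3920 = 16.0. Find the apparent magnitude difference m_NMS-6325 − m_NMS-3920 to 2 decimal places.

0.24

L_NMS-6325/L_NMS-3920 = (0.896)²(4.00)⁴ = 205.5.
F_NMS-6325/F_NMS-3920 = (L_NMS-6325/L_NMS-3920)/(d_NMS-6325/d_NMS-3920)² = 205.5/256.0 = 0.8028.
m_NMS-6325 − m_NMS-3920 = −2.5 log₁₀(0.8028) = 0.24.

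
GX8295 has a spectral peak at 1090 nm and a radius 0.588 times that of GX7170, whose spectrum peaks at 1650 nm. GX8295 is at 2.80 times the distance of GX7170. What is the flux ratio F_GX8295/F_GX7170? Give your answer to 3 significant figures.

0.232

Wien's law: T_GX8295/T_GX7170 = λ_GX7170/λ_GX8295 = 1650/1090 = 1.514.
L_GX8295/L_GX7170 = (R_GX8295/R_GX7170)²(T_GX8295/T_GX7170)⁴ = (0.588)²(1.514)⁴ = 1.815.
F_GX8295/F_GX7170 = (L_GX8295/L_GX7170)/(d_GX8295/d_GX7170)² = 1.815/(2.80)² = 0.2316.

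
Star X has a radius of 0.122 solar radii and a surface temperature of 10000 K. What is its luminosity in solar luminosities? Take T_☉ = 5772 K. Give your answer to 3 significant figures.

0.134 solar luminosities

L/L_☉ = (R/R_☉)² (T/T_☉)⁴ = (0.122)² × (10000/5772)⁴
       = 0.01488 × (1.733)⁴ = 0.01488 × 9.009 = 0.1341.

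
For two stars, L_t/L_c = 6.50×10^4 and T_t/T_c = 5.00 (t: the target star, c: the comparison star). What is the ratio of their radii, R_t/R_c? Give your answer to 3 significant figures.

10.2

L ∝ R²T⁴ gives R ∝ √L / T², so
R_t/R_c = √(6.50×10^4) / (5.00)² = 255.0 / 25.00 = 10.20.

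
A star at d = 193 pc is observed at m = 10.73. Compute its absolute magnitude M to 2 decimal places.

M = m − 5 log₁₀(d/10 pc) = 10.73 − 5 log₁₀(193/10)
  = 10.73 − 5 × 1.286 = 10.73 − 6.43 = 4.30.

4.30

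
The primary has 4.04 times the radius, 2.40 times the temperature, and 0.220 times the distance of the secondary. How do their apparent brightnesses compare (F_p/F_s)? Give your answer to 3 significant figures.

1.12×10^4

L_p/L_s = (R_p/R_s)²(T_p/T_s)⁴ = (4.04)² × (2.40)⁴ = 541.5.
F_p/F_s = (L_p/L_s)/(d_p/d_s)² = 541.5 / (0.220)² = 1.119×10^4.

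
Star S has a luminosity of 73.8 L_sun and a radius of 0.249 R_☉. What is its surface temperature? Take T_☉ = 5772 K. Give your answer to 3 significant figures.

3.39×10^4 K

T/T_☉ = (L/L_☉)^(1/4) / (R/R_☉)^(1/2)
T = 5772 × (73.8)^(1/4) / √(0.249) = 5772 × 2.931 / 0.4990 = 3.390×10^4 K.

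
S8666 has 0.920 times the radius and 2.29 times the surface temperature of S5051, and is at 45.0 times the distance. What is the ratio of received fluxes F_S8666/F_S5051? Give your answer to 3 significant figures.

0.0115

L_S8666/L_S5051 = (R_S8666/R_S5051)²(T_S8666/T_S5051)⁴ = (0.920)² × (2.29)⁴ = 23.28.
F_S8666/F_S5051 = (L_S8666/L_S5051)/(d_S8666/d_S5051)² = 23.28 / (45.0)² = 0.01149.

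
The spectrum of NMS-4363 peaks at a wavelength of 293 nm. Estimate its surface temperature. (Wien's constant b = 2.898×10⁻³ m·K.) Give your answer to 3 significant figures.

9.89×10^3 K

T = b/λ_max = 2.898×10⁻³ / (293×10⁻⁹) = 9891 K.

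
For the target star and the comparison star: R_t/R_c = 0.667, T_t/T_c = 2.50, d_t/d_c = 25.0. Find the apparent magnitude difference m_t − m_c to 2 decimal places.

L_t/L_c = (0.667)²(2.50)⁴ = 17.38.
F_t/F_c = (L_t/L_c)/(d_t/d_c)² = 17.38/625.0 = 0.02781.
m_t − m_c = −2.5 log₁₀(0.02781) = 3.89.

3.89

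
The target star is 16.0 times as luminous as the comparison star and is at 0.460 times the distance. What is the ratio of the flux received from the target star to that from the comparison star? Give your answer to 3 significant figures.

75.6

F = L/(4πd²), so F_t/F_c = (L_t/L_c) / (d_t/d_c)²
= 16.0 / (0.460)² = 16.0 / 0.2116 = 75.61.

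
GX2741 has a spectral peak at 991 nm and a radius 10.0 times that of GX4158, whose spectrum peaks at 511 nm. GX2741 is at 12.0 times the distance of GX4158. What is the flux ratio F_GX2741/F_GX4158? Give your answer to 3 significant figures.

Wien's law: T_GX2741/T_GX4158 = λ_GX4158/λ_GX2741 = 511/991 = 0.5156.
L_GX2741/L_GX4158 = (R_GX2741/R_GX4158)²(T_GX2741/T_GX4158)⁴ = (10.0)²(0.5156)⁴ = 7.070.
F_GX2741/F_GX4158 = (L_GX2741/L_GX4158)/(d_GX2741/d_GX4158)² = 7.070/(12.0)² = 0.04909.

0.0491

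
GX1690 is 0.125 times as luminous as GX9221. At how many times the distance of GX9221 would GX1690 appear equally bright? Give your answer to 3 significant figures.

Equal flux requires L_GX1690/d_GX1690² = L_GX9221/d_GX9221², so d_GX1690/d_GX9221 = √(L_GX1690/L_GX9221)
= √(0.125) = 0.3536.

0.354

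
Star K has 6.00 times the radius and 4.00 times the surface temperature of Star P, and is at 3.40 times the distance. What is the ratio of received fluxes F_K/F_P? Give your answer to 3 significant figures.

797

L_K/L_P = (R_K/R_P)²(T_K/T_P)⁴ = (6.00)² × (4.00)⁴ = 9216.
F_K/F_P = (L_K/L_P)/(d_K/d_P)² = 9216 / (3.40)² = 797.2.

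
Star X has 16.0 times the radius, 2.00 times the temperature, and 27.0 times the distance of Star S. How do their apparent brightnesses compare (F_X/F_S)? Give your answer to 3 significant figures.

5.62

L_X/L_S = (R_X/R_S)²(T_X/T_S)⁴ = (16.0)² × (2.00)⁴ = 4096.
F_X/F_S = (L_X/L_S)/(d_X/d_S)² = 4096 / (27.0)² = 5.619.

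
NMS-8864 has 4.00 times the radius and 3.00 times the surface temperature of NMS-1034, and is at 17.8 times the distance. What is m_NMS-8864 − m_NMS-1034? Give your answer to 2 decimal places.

-1.53

L_NMS-8864/L_NMS-1034 = (4.00)²(3.00)⁴ = 1296.
F_NMS-8864/F_NMS-1034 = (L_NMS-8864/L_NMS-1034)/(d_NMS-8864/d_NMS-1034)² = 1296/316.8 = 4.090.
m_NMS-8864 − m_NMS-1034 = −2.5 log₁₀(4.090) = -1.53.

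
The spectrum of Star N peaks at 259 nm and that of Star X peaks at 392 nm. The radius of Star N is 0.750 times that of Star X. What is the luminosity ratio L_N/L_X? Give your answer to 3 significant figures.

Wien's law gives T ∝ 1/λ_max, so T_N/T_X = λ_X/λ_N = 392/259 = 1.514.
Then L ∝ R²T⁴ gives L_N/L_X = (0.750)² × (1.514)⁴ = 0.5625 × 5.247 = 2.952.

2.95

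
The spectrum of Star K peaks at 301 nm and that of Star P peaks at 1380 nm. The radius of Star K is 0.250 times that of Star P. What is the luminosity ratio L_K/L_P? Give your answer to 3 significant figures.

Wien's law gives T ∝ 1/λ_max, so T_K/T_P = λ_P/λ_K = 1380/301 = 4.585.
Then L ∝ R²T⁴ gives L_K/L_P = (0.250)² × (4.585)⁴ = 0.06250 × 441.8 = 27.61.

27.6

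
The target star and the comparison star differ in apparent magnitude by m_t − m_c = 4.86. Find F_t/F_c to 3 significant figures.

0.0114

F_t/F_c = 10^(−(m_t − m_c)/2.5) = 10^(-4.86/2.5) = 10^-1.944 = 0.01138.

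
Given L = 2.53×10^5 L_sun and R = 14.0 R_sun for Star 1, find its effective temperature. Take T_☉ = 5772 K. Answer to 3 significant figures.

T/T_☉ = (L/L_☉)^(1/4) / (R/R_☉)^(1/2)
T = 5772 × (2.53×10^5)^(1/4) / √(14.0) = 5772 × 22.43 / 3.742 = 3.460×10^4 K.

3.46×10^4 K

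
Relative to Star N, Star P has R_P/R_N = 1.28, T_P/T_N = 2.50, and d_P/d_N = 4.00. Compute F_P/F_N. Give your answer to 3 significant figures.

L_P/L_N = (R_P/R_N)²(T_P/T_N)⁴ = (1.28)² × (2.50)⁴ = 64.00.
F_P/F_N = (L_P/L_N)/(d_P/d_N)² = 64.00 / (4.00)² = 4.000.

4.00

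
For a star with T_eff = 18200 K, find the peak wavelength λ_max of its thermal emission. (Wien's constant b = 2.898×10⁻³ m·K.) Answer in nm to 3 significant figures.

159 nm

λ_max = b/T = 2.898×10⁻³ / 18200 = 1.59×10^-7 m = 159.2 nm.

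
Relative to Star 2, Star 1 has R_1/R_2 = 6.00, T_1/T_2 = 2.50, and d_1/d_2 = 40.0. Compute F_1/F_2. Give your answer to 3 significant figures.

0.879

L_1/L_2 = (R_1/R_2)²(T_1/T_2)⁴ = (6.00)² × (2.50)⁴ = 1406.
F_1/F_2 = (L_1/L_2)/(d_1/d_2)² = 1406 / (40.0)² = 0.8789.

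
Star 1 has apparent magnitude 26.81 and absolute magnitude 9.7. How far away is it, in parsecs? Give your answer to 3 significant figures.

m − M = 5 log₁₀(d/10 pc)
26.81 − (9.7) = 17.11 = 5 log₁₀(d/10)
d = 10 × 10^(17.11/5) = 10 × 10^3.422 = 2.642×10^4 pc.

2.64×10^4 pc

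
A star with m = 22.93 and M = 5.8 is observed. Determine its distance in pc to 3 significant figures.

2.67×10^4 pc

m − M = 5 log₁₀(d/10 pc)
22.93 − (5.8) = 17.13 = 5 log₁₀(d/10)
d = 10 × 10^(17.13/5) = 10 × 10^3.426 = 2.667×10^4 pc.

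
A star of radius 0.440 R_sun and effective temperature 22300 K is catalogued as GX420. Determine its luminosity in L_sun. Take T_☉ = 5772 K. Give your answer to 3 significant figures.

43.1 L_sun

L/L_☉ = (R/R_☉)² (T/T_☉)⁴ = (0.440)² × (22300/5772)⁴
       = 0.1936 × (3.863)⁴ = 0.1936 × 222.8 = 43.13.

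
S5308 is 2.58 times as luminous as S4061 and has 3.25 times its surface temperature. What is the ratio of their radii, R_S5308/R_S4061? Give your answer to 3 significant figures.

L ∝ R²T⁴ gives R ∝ √L / T², so
R_S5308/R_S4061 = √(2.58) / (3.25)² = 1.606 / 10.56 = 0.1521.

0.152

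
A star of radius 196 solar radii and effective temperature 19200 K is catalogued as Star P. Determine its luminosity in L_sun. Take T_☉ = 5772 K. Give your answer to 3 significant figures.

L/L_☉ = (R/R_☉)² (T/T_☉)⁴ = (196)² × (19200/5772)⁴
       = 3.842×10^4 × (3.326)⁴ = 3.842×10^4 × 122.4 = 4.703×10^6.

4.70×10^6 L_sun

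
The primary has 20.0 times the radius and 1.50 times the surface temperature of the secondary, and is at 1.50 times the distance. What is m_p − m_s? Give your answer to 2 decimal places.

-7.39

L_p/L_s = (20.0)²(1.50)⁴ = 2025.
F_p/F_s = (L_p/L_s)/(d_p/d_s)² = 2025/2.250 = 900.0.
m_p − m_s = −2.5 log₁₀(900.0) = -7.39.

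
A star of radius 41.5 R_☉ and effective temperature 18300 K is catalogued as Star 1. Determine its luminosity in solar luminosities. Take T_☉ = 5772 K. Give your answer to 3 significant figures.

1.74×10^5 solar luminosities

L/L_☉ = (R/R_☉)² (T/T_☉)⁴ = (41.5)² × (18300/5772)⁴
       = 1722 × (3.170)⁴ = 1722 × 101.0 = 1.740×10^5.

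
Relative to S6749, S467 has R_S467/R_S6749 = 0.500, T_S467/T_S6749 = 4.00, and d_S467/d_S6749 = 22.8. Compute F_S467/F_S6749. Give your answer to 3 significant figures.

0.123

L_S467/L_S6749 = (R_S467/R_S6749)²(T_S467/T_S6749)⁴ = (0.500)² × (4.00)⁴ = 64.00.
F_S467/F_S6749 = (L_S467/L_S6749)/(d_S467/d_S6749)² = 64.00 / (22.8)² = 0.1231.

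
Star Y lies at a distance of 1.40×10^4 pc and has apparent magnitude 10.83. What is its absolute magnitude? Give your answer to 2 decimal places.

-4.90

M = m − 5 log₁₀(d/10 pc) = 10.83 − 5 log₁₀(1.40×10^4/10)
  = 10.83 − 5 × 3.146 = 10.83 − 15.73 = -4.90.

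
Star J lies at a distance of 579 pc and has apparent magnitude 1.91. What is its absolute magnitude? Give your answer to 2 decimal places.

-6.90

M = m − 5 log₁₀(d/10 pc) = 1.91 − 5 log₁₀(579/10)
  = 1.91 − 5 × 1.763 = 1.91 − 8.81 = -6.90.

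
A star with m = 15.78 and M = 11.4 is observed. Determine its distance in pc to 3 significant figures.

m − M = 5 log₁₀(d/10 pc)
15.78 − (11.4) = 4.38 = 5 log₁₀(d/10)
d = 10 × 10^(4.38/5) = 10 × 10^0.876 = 75.16 pc.

75.2 pc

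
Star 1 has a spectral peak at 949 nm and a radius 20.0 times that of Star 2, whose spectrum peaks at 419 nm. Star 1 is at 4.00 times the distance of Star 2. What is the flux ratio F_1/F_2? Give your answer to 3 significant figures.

0.950

Wien's law: T_1/T_2 = λ_2/λ_1 = 419/949 = 0.4415.
L_1/L_2 = (R_1/R_2)²(T_1/T_2)⁴ = (20.0)²(0.4415)⁴ = 15.20.
F_1/F_2 = (L_1/L_2)/(d_1/d_2)² = 15.20/(4.00)² = 0.9500.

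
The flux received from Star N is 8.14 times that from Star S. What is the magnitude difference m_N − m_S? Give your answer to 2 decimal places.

-2.28

m_N − m_S = −2.5 log₁₀(F_N/F_S) = −2.5 log₁₀(8.14) = −2.5 × (0.911) = -2.277.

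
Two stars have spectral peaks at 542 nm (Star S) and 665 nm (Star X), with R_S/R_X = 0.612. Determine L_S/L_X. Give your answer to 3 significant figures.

Wien's law gives T ∝ 1/λ_max, so T_S/T_X = λ_X/λ_S = 665/542 = 1.227.
Then L ∝ R²T⁴ gives L_S/L_X = (0.612)² × (1.227)⁴ = 0.3745 × 2.266 = 0.8488.

0.849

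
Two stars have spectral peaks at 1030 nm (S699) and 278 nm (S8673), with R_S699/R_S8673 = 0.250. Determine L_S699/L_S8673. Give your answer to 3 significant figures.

Wien's law gives T ∝ 1/λ_max, so T_S699/T_S8673 = λ_S8673/λ_S699 = 278/1030 = 0.2699.
Then L ∝ R²T⁴ gives L_S699/L_S8673 = (0.250)² × (0.2699)⁴ = 0.06250 × 0.005307 = 3.317×10^-4.

3.32×10^-4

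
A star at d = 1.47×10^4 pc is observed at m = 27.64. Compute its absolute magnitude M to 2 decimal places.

M = m − 5 log₁₀(d/10 pc) = 27.64 − 5 log₁₀(1.47×10^4/10)
  = 27.64 − 5 × 3.167 = 27.64 − 15.84 = 11.80.

11.80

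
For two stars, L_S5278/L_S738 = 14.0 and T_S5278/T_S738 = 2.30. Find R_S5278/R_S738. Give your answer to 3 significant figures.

0.707

L ∝ R²T⁴ gives R ∝ √L / T², so
R_S5278/R_S738 = √(14.0) / (2.30)² = 3.742 / 5.290 = 0.7073.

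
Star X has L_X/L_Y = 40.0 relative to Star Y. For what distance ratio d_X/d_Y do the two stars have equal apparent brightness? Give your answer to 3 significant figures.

6.32

Equal flux requires L_X/d_X² = L_Y/d_Y², so d_X/d_Y = √(L_X/L_Y)
= √(40.0) = 6.325.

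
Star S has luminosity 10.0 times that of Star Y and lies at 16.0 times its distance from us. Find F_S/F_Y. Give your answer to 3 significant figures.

F = L/(4πd²), so F_S/F_Y = (L_S/L_Y) / (d_S/d_Y)²
= 10.0 / (16.0)² = 10.0 / 256.0 = 0.03906.

0.0391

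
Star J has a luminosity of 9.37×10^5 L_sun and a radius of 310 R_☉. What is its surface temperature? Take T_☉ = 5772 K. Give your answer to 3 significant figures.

T/T_☉ = (L/L_☉)^(1/4) / (R/R_☉)^(1/2)
T = 5772 × (9.37×10^5)^(1/4) / √(310) = 5772 × 31.11 / 17.61 = 1.020×10^4 K.

1.02×10^4 K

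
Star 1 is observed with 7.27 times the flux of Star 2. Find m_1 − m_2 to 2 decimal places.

-2.15

m_1 − m_2 = −2.5 log₁₀(F_1/F_2) = −2.5 log₁₀(7.27) = −2.5 × (0.862) = -2.154.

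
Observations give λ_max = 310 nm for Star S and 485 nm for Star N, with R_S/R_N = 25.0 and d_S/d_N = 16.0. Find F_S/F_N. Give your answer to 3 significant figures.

Wien's law: T_S/T_N = λ_N/λ_S = 485/310 = 1.565.
L_S/L_N = (R_S/R_N)²(T_S/T_N)⁴ = (25.0)²(1.565)⁴ = 3745.
F_S/F_N = (L_S/L_N)/(d_S/d_N)² = 3745/(16.0)² = 14.63.

14.6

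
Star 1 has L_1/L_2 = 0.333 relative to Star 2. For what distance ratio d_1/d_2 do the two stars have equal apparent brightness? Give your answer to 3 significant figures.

0.577

Equal flux requires L_1/d_1² = L_2/d_2², so d_1/d_2 = √(L_1/L_2)
= √(0.333) = 0.5771.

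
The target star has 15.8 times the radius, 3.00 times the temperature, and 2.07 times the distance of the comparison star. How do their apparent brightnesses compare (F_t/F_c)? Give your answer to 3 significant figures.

4.72×10^3

L_t/L_c = (R_t/R_c)²(T_t/T_c)⁴ = (15.8)² × (3.00)⁴ = 2.022×10^4.
F_t/F_c = (L_t/L_c)/(d_t/d_c)² = 2.022×10^4 / (2.07)² = 4719.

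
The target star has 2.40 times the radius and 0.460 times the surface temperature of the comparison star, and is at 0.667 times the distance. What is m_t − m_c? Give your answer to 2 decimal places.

L_t/L_c = (2.40)²(0.460)⁴ = 0.2579.
F_t/F_c = (L_t/L_c)/(d_t/d_c)² = 0.2579/0.4449 = 0.5797.
m_t − m_c = −2.5 log₁₀(0.5797) = 0.59.

0.59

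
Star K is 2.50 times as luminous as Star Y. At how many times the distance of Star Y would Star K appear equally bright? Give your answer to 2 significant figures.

1.6

Equal flux requires L_K/d_K² = L_Y/d_Y², so d_K/d_Y = √(L_K/L_Y)
= √(2.50) = 1.581.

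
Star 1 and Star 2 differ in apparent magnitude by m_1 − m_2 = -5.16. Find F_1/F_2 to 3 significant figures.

116

F_1/F_2 = 10^(−(m_1 − m_2)/2.5) = 10^(5.16/2.5) = 10^2.064 = 115.9.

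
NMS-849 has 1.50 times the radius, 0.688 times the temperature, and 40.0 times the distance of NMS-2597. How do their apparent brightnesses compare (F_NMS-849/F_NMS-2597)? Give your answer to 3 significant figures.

3.15×10^-4

L_NMS-849/L_NMS-2597 = (R_NMS-849/R_NMS-2597)²(T_NMS-849/T_NMS-2597)⁴ = (1.50)² × (0.688)⁴ = 0.5041.
F_NMS-849/F_NMS-2597 = (L_NMS-849/L_NMS-2597)/(d_NMS-849/d_NMS-2597)² = 0.5041 / (40.0)² = 3.151×10^-4.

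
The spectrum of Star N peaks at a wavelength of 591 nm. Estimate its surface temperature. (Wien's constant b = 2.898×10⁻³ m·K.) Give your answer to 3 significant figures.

T = b/λ_max = 2.898×10⁻³ / (591×10⁻⁹) = 4904 K.

4.90×10^3 K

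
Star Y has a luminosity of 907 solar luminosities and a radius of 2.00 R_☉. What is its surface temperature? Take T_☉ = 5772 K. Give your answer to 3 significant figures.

2.24×10^4 K

T/T_☉ = (L/L_☉)^(1/4) / (R/R_☉)^(1/2)
T = 5772 × (907)^(1/4) / √(2.00) = 5772 × 5.488 / 1.414 = 2.240×10^4 K.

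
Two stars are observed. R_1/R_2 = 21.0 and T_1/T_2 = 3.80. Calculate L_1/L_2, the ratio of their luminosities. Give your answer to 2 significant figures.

From the Stefan–Boltzmann law, L ∝ R²T⁴, so
L_1/L_2 = (R_1/R_2)² (T_1/T_2)⁴ = (21.0)² × (3.80)⁴ = 441.0 × 208.5 = 9.195×10^4.

9.2×10^4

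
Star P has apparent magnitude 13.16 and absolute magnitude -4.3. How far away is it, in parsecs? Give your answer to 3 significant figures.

m − M = 5 log₁₀(d/10 pc)
13.16 − (-4.3) = 17.46 = 5 log₁₀(d/10)
d = 10 × 10^(17.46/5) = 10 × 10^3.492 = 3.105×10^4 pc.

3.10×10^4 pc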